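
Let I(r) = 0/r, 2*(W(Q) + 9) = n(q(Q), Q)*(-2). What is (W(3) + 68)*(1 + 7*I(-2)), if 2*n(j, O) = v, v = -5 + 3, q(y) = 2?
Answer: 60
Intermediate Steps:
v = -2
n(j, O) = -1 (n(j, O) = (½)*(-2) = -1)
W(Q) = -8 (W(Q) = -9 + (-1*(-2))/2 = -9 + (½)*2 = -9 + 1 = -8)
I(r) = 0
(W(3) + 68)*(1 + 7*I(-2)) = (-8 + 68)*(1 + 7*0) = 60*(1 + 0) = 60*1 = 60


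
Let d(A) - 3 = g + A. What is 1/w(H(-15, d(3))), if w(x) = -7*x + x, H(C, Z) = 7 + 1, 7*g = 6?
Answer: -1/48 ≈ -0.020833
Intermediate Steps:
g = 6/7 (g = (1/7)*6 = 6/7 ≈ 0.85714)
d(A) = 27/7 + A (d(A) = 3 + (6/7 + A) = 27/7 + A)
H(C, Z) = 8
w(x) = -6*x
1/w(H(-15, d(3))) = 1/(-6*8) = 1/(-48) = -1/48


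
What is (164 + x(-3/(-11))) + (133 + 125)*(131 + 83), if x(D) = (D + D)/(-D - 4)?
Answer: 2602666/47 ≈ 55376.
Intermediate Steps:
x(D) = 2*D/(-4 - D) (x(D) = (2*D)/(-4 - D) = 2*D/(-4 - D))
(164 + x(-3/(-11))) + (133 + 125)*(131 + 83) = (164 - 2*(-3/(-11))/(4 - 3/(-11))) + (133 + 125)*(131 + 83) = (164 - 2*(-3*(-1/11))/(4 - 3*(-1/11))) + 258*214 = (164 - 2*3/11/(4 + 3/11)) + 55212 = (164 - 2*3/11/47/11) + 55212 = (164 - 2*3/11*11/47) + 55212 = (164 - 6/47) + 55212 = 7702/47 + 55212 = 2602666/47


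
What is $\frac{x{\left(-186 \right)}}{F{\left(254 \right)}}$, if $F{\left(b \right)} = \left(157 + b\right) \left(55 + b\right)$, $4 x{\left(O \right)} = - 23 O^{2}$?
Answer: $- \frac{22103}{14111} \approx -1.5664$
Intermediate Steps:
$x{\left(O \right)} = - \frac{23 O^{2}}{4}$ ($x{\left(O \right)} = \frac{\left(-23\right) O^{2}}{4} = - \frac{23 O^{2}}{4}$)
$F{\left(b \right)} = \left(55 + b\right) \left(157 + b\right)$
$\frac{x{\left(-186 \right)}}{F{\left(254 \right)}} = \frac{\left(- \frac{23}{4}\right) \left(-186\right)^{2}}{8635 + 254^{2} + 212 \cdot 254} = \frac{\left(- \frac{23}{4}\right) 34596}{8635 + 64516 + 53848} = - \frac{198927}{126999} = \left(-198927\right) \frac{1}{126999} = - \frac{22103}{14111}$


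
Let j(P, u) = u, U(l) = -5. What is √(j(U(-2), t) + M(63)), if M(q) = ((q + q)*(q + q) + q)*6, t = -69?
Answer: √95565 ≈ 309.14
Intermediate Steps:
M(q) = 6*q + 24*q² (M(q) = ((2*q)*(2*q) + q)*6 = (4*q² + q)*6 = (q + 4*q²)*6 = 6*q + 24*q²)
√(j(U(-2), t) + M(63)) = √(-69 + 6*63*(1 + 4*63)) = √(-69 + 6*63*(1 + 252)) = √(-69 + 6*63*253) = √(-69 + 95634) = √95565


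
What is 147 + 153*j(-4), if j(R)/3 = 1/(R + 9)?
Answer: 1194/5 ≈ 238.80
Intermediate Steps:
j(R) = 3/(9 + R) (j(R) = 3/(R + 9) = 3/(9 + R))
147 + 153*j(-4) = 147 + 153*(3/(9 - 4)) = 147 + 153*(3/5) = 147 + 153*(3*(⅕)) = 147 + 153*(⅗) = 147 + 459/5 = 1194/5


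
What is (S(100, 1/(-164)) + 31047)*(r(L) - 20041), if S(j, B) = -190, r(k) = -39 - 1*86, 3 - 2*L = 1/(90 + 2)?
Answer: -622262262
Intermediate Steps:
L = 275/184 (L = 3/2 - 1/(2*(90 + 2)) = 3/2 - ½/92 = 3/2 - ½*1/92 = 3/2 - 1/184 = 275/184 ≈ 1.4946)
r(k) = -125 (r(k) = -39 - 86 = -125)
(S(100, 1/(-164)) + 31047)*(r(L) - 20041) = (-190 + 31047)*(-125 - 20041) = 30857*(-20166) = -622262262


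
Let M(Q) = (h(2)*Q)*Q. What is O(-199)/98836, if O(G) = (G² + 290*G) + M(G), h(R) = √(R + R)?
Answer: 61093/98836 ≈ 0.61812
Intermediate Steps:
h(R) = √2*√R (h(R) = √(2*R) = √2*√R)
M(Q) = 2*Q² (M(Q) = ((√2*√2)*Q)*Q = (2*Q)*Q = 2*Q²)
O(G) = 3*G² + 290*G (O(G) = (G² + 290*G) + 2*G² = 3*G² + 290*G)
O(-199)/98836 = -199*(290 + 3*(-199))/98836 = -199*(290 - 597)*(1/98836) = -199*(-307)*(1/98836) = 61093*(1/98836) = 61093/98836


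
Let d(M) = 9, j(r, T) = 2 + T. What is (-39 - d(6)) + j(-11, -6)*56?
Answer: -272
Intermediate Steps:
(-39 - d(6)) + j(-11, -6)*56 = (-39 - 1*9) + (2 - 6)*56 = (-39 - 9) - 4*56 = -48 - 224 = -272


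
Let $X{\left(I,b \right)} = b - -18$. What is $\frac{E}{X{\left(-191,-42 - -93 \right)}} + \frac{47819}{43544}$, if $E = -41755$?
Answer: $- \frac{1814880209}{3004536} \approx -604.05$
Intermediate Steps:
$X{\left(I,b \right)} = 18 + b$ ($X{\left(I,b \right)} = b + 18 = 18 + b$)
$\frac{E}{X{\left(-191,-42 - -93 \right)}} + \frac{47819}{43544} = - \frac{41755}{18 - -51} + \frac{47819}{43544} = - \frac{41755}{18 + \left(-42 + 93\right)} + 47819 \cdot \frac{1}{43544} = - \frac{41755}{18 + 51} + \frac{47819}{43544} = - \frac{41755}{69} + \frac{47819}{43544} = - \frac{1814880209}{3004536}$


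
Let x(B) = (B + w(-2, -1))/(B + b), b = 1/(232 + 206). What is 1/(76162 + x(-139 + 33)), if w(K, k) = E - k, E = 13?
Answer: 46427/3536013470 ≈ 1.3130e-5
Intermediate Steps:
w(K, k) = 13 - k
b = 1/438 ≈ 0.0022831
x(B) = (14 + B)/(1/438 + B) (x(B) = (B + (13 - 1*(-1)))/(B + 1/438) = (B + (13 + 1))/(1/438 + B) = (B + 14)/(1/438 + B) = (14 + B)/(1/438 + B))
1/(76162 + x(-139 + 33)) = 1/(76162 + 438*(14 + (-139 + 33))/(1 + 438*(-139 + 33))) = 1/(76162 + 438*(14 - 106)/(1 + 438*(-106))) = 1/(76162 + 438*(-92)/(1 - 46428)) = 1/(76162 + 438*(-92)/(-46427)) = 1/(76162 + 438*(-1/46427)*(-92)) = 1/(76162 + 40296/46427) = 1/(3536013470/46427) = 46427/3536013470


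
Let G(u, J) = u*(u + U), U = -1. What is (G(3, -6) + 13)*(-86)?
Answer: -1634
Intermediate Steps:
G(u, J) = u*(-1 + u) (G(u, J) = u*(u - 1) = u*(-1 + u))
(G(3, -6) + 13)*(-86) = (3*(-1 + 3) + 13)*(-86) = (3*2 + 13)*(-86) = (6 + 13)*(-86) = 19*(-86) = -1634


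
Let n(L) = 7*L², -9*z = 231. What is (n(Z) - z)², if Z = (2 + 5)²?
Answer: 2550048004/9 ≈ 2.8334e+8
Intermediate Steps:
z = -77/3 (z = -⅑*231 = -77/3 ≈ -25.667)
Z = 49 (Z = 7² = 49)
(n(Z) - z)² = (7*49² - 1*(-77/3))² = (7*2401 + 77/3)² = (16807 + 77/3)² = (50498/3)² = 2550048004/9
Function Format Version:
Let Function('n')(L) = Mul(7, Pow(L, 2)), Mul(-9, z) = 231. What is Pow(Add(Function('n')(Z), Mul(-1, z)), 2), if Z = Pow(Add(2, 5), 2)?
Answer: Rational(2550048004, 9) ≈ 2.8334e+8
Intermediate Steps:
z = Rational(-77, 3) (z = Mul(Rational(-1, 9), 231) = Rational(-77, 3) ≈ -25.667)
Z = 49 (Z = Pow(7, 2) = 49)
Pow(Add(Function('n')(Z), Mul(-1, z)), 2) = Pow(Add(Mul(7, Pow(49, 2)), Mul(-1, Rational(-77, 3))), 2) = Pow(Add(Mul(7, 2401), Rational(77, 3)), 2) = Pow(Add(16807, Rational(77, 3)), 2) = Pow(Rational(50498, 3), 2) = Rational(2550048004, 9)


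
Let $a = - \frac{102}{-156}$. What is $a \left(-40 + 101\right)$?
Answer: $\frac{1037}{26} \approx 39.885$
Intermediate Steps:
$a = \frac{17}{26}$ ($a = \left(-102\right) \left(- \frac{1}{156}\right) = \frac{17}{26} \approx 0.65385$)
$a \left(-40 + 101\right) = \frac{17 \left(-40 + 101\right)}{26} = \frac{17}{26} \cdot 61 = \frac{1037}{26}$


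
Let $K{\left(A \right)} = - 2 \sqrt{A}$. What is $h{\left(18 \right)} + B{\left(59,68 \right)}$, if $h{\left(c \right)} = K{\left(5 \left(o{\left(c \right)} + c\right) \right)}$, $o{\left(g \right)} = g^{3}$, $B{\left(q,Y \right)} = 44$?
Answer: $44 - 30 \sqrt{130} \approx -298.05$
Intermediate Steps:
$h{\left(c \right)} = - 2 \sqrt{5 c + 5 c^{3}}$ ($h{\left(c \right)} = - 2 \sqrt{5 \left(c^{3} + c\right)} = - 2 \sqrt{5 \left(c + c^{3}\right)} = - 2 \sqrt{5 c + 5 c^{3}}$)
$h{\left(18 \right)} + B{\left(59,68 \right)} = - 2 \sqrt{5} \sqrt{18 + 18^{3}} + 44 = - 2 \sqrt{5} \sqrt{18 + 5832} + 44 = - 2 \sqrt{5} \sqrt{5850} + 44 = - 2 \sqrt{5} \cdot 15 \sqrt{26} + 44 = - 30 \sqrt{130} + 44 = 44 - 30 \sqrt{130}$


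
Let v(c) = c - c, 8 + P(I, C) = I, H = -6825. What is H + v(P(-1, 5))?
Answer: -6825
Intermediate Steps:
P(I, C) = -8 + I
v(c) = 0
H + v(P(-1, 5)) = -6825 + 0 = -6825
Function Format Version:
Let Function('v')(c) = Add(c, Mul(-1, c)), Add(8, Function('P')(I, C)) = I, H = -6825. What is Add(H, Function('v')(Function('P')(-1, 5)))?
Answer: -6825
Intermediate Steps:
Function('P')(I, C) = Add(-8, I)
Function('v')(c) = 0
Add(H, Function('v')(Function('P')(-1, 5))) = Add(-6825, 0) = -6825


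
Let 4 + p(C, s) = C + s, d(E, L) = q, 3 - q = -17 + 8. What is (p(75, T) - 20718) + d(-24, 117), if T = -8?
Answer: -20643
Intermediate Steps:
q = 12 (q = 3 - (-17 + 8) = 3 - 1*(-9) = 3 + 9 = 12)
d(E, L) = 12
p(C, s) = -4 + C + s (p(C, s) = -4 + (C + s) = -4 + C + s)
(p(75, T) - 20718) + d(-24, 117) = ((-4 + 75 - 8) - 20718) + 12 = (63 - 20718) + 12 = -20655 + 12 = -20643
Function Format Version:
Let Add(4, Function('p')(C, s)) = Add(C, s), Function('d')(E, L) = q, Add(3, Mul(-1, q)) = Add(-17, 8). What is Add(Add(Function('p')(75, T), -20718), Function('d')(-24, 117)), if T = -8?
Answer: -20643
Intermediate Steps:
q = 12 (q = Add(3, Mul(-1, Add(-17, 8))) = Add(3, Mul(-1, -9)) = Add(3, 9) = 12)
Function('d')(E, L) = 12
Function('p')(C, s) = Add(-4, C, s) (Function('p')(C, s) = Add(-4, Add(C, s)) = Add(-4, C, s))
Add(Add(Function('p')(75, T), -20718), Function('d')(-24, 117)) = Add(Add(Add(-4, 75, -8), -20718), 12) = Add(Add(63, -20718), 12) = Add(-20655, 12) = -20643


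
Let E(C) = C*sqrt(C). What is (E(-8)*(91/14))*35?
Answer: -3640*I*sqrt(2) ≈ -5147.7*I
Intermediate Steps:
E(C) = C**(3/2)
(E(-8)*(91/14))*35 = ((-8)**(3/2)*(91/14))*35 = ((-16*I*sqrt(2))*(91*(1/14)))*35 = (-16*I*sqrt(2)*(13/2))*35 = -104*I*sqrt(2)*35 = -3640*I*sqrt(2)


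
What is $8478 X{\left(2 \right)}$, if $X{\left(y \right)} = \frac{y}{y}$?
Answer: $8478$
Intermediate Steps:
$X{\left(y \right)} = 1$
$8478 X{\left(2 \right)} = 8478 \cdot 1 = 8478$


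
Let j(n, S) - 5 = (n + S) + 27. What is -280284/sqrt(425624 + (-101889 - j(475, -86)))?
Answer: -140142*sqrt(323314)/161657 ≈ -492.93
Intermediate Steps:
j(n, S) = 32 + S + n (j(n, S) = 5 + ((n + S) + 27) = 5 + ((S + n) + 27) = 5 + (27 + S + n) = 32 + S + n)
-280284/sqrt(425624 + (-101889 - j(475, -86))) = -280284/sqrt(425624 + (-101889 - (32 - 86 + 475))) = -280284/sqrt(425624 + (-101889 - 1*421)) = -280284/sqrt(425624 + (-101889 - 421)) = -280284/sqrt(425624 - 102310) = -280284*sqrt(323314)/323314 = -140142*sqrt(323314)/161657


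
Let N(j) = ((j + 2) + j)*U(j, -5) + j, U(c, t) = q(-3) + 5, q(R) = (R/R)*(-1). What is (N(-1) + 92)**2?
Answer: 8281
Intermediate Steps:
q(R) = -1 (q(R) = 1*(-1) = -1)
U(c, t) = 4 (U(c, t) = -1 + 5 = 4)
N(j) = 8 + 9*j (N(j) = ((j + 2) + j)*4 + j = ((2 + j) + j)*4 + j = (2 + 2*j)*4 + j = (8 + 8*j) + j = 8 + 9*j)
(N(-1) + 92)**2 = ((8 + 9*(-1)) + 92)**2 = ((8 - 9) + 92)**2 = (-1 + 92)**2 = 91**2 = 8281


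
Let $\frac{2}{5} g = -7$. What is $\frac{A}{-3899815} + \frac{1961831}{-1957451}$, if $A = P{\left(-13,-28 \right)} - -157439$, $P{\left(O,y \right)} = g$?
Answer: $- \frac{15917845667723}{15267393543130} \approx -1.0426$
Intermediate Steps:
$g = - \frac{35}{2}$ ($g = \frac{5}{2} \left(-7\right) = - \frac{35}{2} \approx -17.5$)
$P{\left(O,y \right)} = - \frac{35}{2}$
$A = \frac{314843}{2}$ ($A = - \frac{35}{2} - -157439 = - \frac{35}{2} + 157439 = \frac{314843}{2} \approx 1.5742 \cdot 10^{5}$)
$\frac{A}{-3899815} + \frac{1961831}{-1957451} = \frac{314843}{2 \left(-3899815\right)} + \frac{1961831}{-1957451} = \frac{314843}{2} \left(- \frac{1}{3899815}\right) + 1961831 \left(- \frac{1}{1957451}\right) = - \frac{314843}{7799630} - \frac{1961831}{1957451} = - \frac{15917845667723}{15267393543130}$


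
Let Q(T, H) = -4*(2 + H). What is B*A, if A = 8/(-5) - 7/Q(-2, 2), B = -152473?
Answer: 14179989/80 ≈ 1.7725e+5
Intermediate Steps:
Q(T, H) = -8 - 4*H
A = -93/80 (A = 8/(-5) - 7/(-8 - 4*2) = 8*(-⅕) - 7/(-8 - 8) = -8/5 - 7/(-16) = -8/5 - 7*(-1/16) = -8/5 + 7/16 = -93/80 ≈ -1.1625)
B*A = -152473*(-93/80) = 14179989/80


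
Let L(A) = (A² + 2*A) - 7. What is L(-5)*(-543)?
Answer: -4344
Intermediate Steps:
L(A) = -7 + A² + 2*A
L(-5)*(-543) = (-7 + (-5)² + 2*(-5))*(-543) = (-7 + 25 - 10)*(-543) = 8*(-543) = -4344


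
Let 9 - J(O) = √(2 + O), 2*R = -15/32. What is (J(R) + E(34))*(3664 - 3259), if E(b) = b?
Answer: 17415 - 405*√113/8 ≈ 16877.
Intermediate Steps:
R = -15/64 (R = (-15/32)/2 = (-15*1/32)/2 = (½)*(-15/32) = -15/64 ≈ -0.23438)
J(O) = 9 - √(2 + O)
(J(R) + E(34))*(3664 - 3259) = ((9 - √(2 - 15/64)) + 34)*(3664 - 3259) = ((9 - √(113/64)) + 34)*405 = ((9 - √113/8) + 34)*405 = (43 - √113/8)*405 = 17415 - 405*√113/8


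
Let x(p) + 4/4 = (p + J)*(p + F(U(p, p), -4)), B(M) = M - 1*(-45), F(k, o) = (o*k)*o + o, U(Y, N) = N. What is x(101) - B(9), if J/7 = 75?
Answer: 1072283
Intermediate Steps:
F(k, o) = o + k*o² (F(k, o) = (k*o)*o + o = k*o² + o = o + k*o²)
B(M) = 45 + M (B(M) = M + 45 = 45 + M)
J = 525 (J = 7*75 = 525)
x(p) = -1 + (-4 + 17*p)*(525 + p) (x(p) = -1 + (p + 525)*(p - 4*(1 + p*(-4))) = -1 + (525 + p)*(p - 4*(1 - 4*p)) = -1 + (525 + p)*(p + (-4 + 16*p)) = -1 + (525 + p)*(-4 + 17*p) = -1 + (-4 + 17*p)*(525 + p))
x(101) - B(9) = (-2101 + 17*101² + 8921*101) - (45 + 9) = (-2101 + 17*10201 + 901021) - 1*54 = (-2101 + 173417 + 901021) - 54 = 1072337 - 54 = 1072283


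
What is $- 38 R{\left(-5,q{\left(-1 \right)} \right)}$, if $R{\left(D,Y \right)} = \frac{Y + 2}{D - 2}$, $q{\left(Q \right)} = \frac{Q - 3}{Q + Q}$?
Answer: $\frac{152}{7} \approx 21.714$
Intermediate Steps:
$q{\left(Q \right)} = \frac{-3 + Q}{2 Q}$
$R{\left(D,Y \right)} = \frac{2 + Y}{-2 + D}$
$- 38 R{\left(-5,q{\left(-1 \right)} \right)} = - 38 \frac{2 + \frac{-3 - 1}{2 \left(-1\right)}}{-2 - 5} = - 38 \frac{2 + \frac{1}{2} \left(-1\right) \left(-4\right)}{-7} = - 38 \left(- \frac{2 + 2}{7}\right) = - 38 \left(\left(- \frac{1}{7}\right) 4\right) = \left(-38\right) \left(- \frac{4}{7}\right) = \frac{152}{7}$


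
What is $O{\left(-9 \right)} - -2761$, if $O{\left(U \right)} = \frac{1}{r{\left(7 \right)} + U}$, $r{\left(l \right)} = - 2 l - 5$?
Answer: $\frac{77307}{28} \approx 2761.0$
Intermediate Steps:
$r{\left(l \right)} = -5 - 2 l$
$O{\left(U \right)} = \frac{1}{-19 + U}$ ($O{\left(U \right)} = \frac{1}{\left(-5 - 14\right) + U} = \frac{1}{-19 + U}$)
$O{\left(-9 \right)} - -2761 = \frac{1}{-19 - 9} - -2761 = \frac{1}{-28} + 2761 = - \frac{1}{28} + 2761 = \frac{77307}{28}$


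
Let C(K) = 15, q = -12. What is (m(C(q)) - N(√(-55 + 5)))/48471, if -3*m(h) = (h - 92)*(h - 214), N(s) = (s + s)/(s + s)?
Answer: -15326/145413 ≈ -0.10540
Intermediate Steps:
N(s) = 1 (N(s) = (2*s)/((2*s)) = (2*s)*(1/(2*s)) = 1)
m(h) = -(-214 + h)*(-92 + h)/3 (m(h) = -(h - 92)*(h - 214)/3 = -(-92 + h)*(-214 + h)/3 = -(-214 + h)*(-92 + h)/3)
(m(C(q)) - N(√(-55 + 5)))/48471 = ((-19688/3 + 102*15 - ⅓*15²) - 1*1)/48471 = ((-19688/3 + 1530 - ⅓*225) - 1)*(1/48471) = ((-19688/3 + 1530 - 75) - 1)*(1/48471) = (-15323/3 - 1)*(1/48471) = -15326/3*1/48471 = -15326/145413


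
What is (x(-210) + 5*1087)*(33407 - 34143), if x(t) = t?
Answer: -3845600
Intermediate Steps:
(x(-210) + 5*1087)*(33407 - 34143) = (-210 + 5*1087)*(33407 - 34143) = (-210 + 5435)*(-736) = 5225*(-736) = -3845600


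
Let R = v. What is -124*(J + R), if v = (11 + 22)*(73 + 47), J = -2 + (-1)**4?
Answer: -490916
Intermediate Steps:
J = -1 (J = -2 + 1 = -1)
v = 3960 (v = 33*120 = 3960)
R = 3960
-124*(J + R) = -124*(-1 + 3960) = -124*3959 = -490916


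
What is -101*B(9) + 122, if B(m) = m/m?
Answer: 21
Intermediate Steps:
B(m) = 1
-101*B(9) + 122 = -101*1 + 122 = -101 + 122 = 21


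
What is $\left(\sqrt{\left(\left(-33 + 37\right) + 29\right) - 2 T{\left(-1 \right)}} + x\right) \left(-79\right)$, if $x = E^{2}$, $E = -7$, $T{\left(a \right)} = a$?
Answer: $-3871 - 79 \sqrt{35} \approx -4338.4$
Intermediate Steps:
$x = 49$ ($x = \left(-7\right)^{2} = 49$)
$\left(\sqrt{\left(\left(-33 + 37\right) + 29\right) - 2 T{\left(-1 \right)}} + x\right) \left(-79\right) = \left(\sqrt{\left(\left(-33 + 37\right) + 29\right) - -2} + 49\right) \left(-79\right) = \left(\sqrt{\left(4 + 29\right) + 2} + 49\right) \left(-79\right) = \left(\sqrt{33 + 2} + 49\right) \left(-79\right) = \left(\sqrt{35} + 49\right) \left(-79\right) = \left(49 + \sqrt{35}\right) \left(-79\right) = -3871 - 79 \sqrt{35}$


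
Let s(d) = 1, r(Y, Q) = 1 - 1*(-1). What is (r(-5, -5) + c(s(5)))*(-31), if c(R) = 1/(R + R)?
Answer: -155/2 ≈ -77.500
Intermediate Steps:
r(Y, Q) = 2 (r(Y, Q) = 1 + 1 = 2)
c(R) = 1/(2*R)
(r(-5, -5) + c(s(5)))*(-31) = (2 + (1/2)/1)*(-31) = (2 + (1/2)*1)*(-31) = (2 + 1/2)*(-31) = (5/2)*(-31) = -155/2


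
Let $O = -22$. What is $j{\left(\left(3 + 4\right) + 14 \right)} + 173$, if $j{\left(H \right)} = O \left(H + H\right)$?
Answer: $-751$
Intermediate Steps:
$j{\left(H \right)} = - 44 H$ ($j{\left(H \right)} = - 22 \left(H + H\right) = - 22 \cdot 2 H = - 44 H$)
$j{\left(\left(3 + 4\right) + 14 \right)} + 173 = - 44 \left(\left(3 + 4\right) + 14\right) + 173 = - 44 \left(7 + 14\right) + 173 = \left(-44\right) 21 + 173 = -924 + 173 = -751$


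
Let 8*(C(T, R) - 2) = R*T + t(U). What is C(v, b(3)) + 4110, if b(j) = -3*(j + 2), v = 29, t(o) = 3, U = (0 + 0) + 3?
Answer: 4058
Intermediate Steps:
U = 3 (U = 0 + 3 = 3)
b(j) = -6 - 3*j (b(j) = -3*(2 + j) = -6 - 3*j)
C(T, R) = 19/8 + R*T/8 (C(T, R) = 2 + (R*T + 3)/8 = 2 + (3 + R*T)/8 = 2 + (3/8 + R*T/8) = 19/8 + R*T/8)
C(v, b(3)) + 4110 = (19/8 + (⅛)*(-6 - 3*3)*29) + 4110 = (19/8 + (⅛)*(-6 - 9)*29) + 4110 = (19/8 + (⅛)*(-15)*29) + 4110 = (19/8 - 435/8) + 4110 = -52 + 4110 = 4058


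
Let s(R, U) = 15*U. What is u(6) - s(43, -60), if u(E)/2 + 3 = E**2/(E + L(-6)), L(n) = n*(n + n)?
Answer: 11634/13 ≈ 894.92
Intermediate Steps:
L(n) = 2*n**2 (L(n) = n*(2*n) = 2*n**2)
u(E) = -6 + 2*E**2/(72 + E) (u(E) = -6 + 2*(E**2/(E + 2*(-6)**2)) = -6 + 2*(E**2/(E + 2*36)) = -6 + 2*(E**2/(E + 72)) = -6 + 2*(E**2/(72 + E)) = -6 + 2*E**2/(72 + E))
u(6) - s(43, -60) = 2*(-216 + 6**2 - 3*6)/(72 + 6) - 15*(-60) = 2*(-216 + 36 - 18)/78 - 1*(-900) = 2*(1/78)*(-198) + 900 = -66/13 + 900 = 11634/13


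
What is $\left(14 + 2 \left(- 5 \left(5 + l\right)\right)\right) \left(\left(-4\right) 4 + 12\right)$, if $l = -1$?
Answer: $104$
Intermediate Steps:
$\left(14 + 2 \left(- 5 \left(5 + l\right)\right)\right) \left(\left(-4\right) 4 + 12\right) = \left(14 + 2 \left(- 5 \left(5 - 1\right)\right)\right) \left(\left(-4\right) 4 + 12\right) = \left(14 + 2 \left(\left(-5\right) 4\right)\right) \left(-16 + 12\right) = \left(14 + 2 \left(-20\right)\right) \left(-4\right) = \left(14 - 40\right) \left(-4\right) = \left(-26\right) \left(-4\right) = 104$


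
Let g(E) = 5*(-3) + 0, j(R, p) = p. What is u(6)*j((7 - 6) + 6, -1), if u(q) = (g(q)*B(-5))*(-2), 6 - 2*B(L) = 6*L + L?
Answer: -615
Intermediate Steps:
B(L) = 3 - 7*L/2 (B(L) = 3 - (6*L + L)/2 = 3 - 7*L/2)
g(E) = -15 (g(E) = -15 + 0 = -15)
u(q) = 615 (u(q) = -15*(3 - 7/2*(-5))*(-2) = -15*(3 + 35/2)*(-2) = -15*41/2*(-2) = -615/2*(-2) = 615)
u(6)*j((7 - 6) + 6, -1) = 615*(-1) = -615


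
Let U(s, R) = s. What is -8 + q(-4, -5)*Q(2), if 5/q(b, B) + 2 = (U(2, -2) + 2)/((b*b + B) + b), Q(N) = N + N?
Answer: -22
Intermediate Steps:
Q(N) = 2*N
q(b, B) = 5/(-2 + 4/(B + b + b²)) (q(b, B) = 5/(-2 + (2 + 2)/((b*b + B) + b)) = 5/(-2 + 4/((b² + B) + b)) = 5/(-2 + 4/((B + b²) + b)) = 5/(-2 + 4/(B + b + b²)))
-8 + q(-4, -5)*Q(2) = -8 + (5*(-1*(-5) - 1*(-4) - 1*(-4)²)/(2*(-2 - 5 - 4 + (-4)²)))*(2*2) = -8 + (5*(5 + 4 - 1*16)/(2*(-2 - 5 - 4 + 16)))*4 = -8 + ((5/2)*(5 + 4 - 16)/5)*4 = -8 + ((5/2)*(⅕)*(-7))*4 = -8 - 7/2*4 = -8 - 14 = -22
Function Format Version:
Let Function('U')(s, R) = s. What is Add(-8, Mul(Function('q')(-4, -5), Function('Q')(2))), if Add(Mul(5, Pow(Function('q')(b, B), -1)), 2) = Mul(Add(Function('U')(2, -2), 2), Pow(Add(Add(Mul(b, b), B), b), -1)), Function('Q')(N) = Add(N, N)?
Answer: -22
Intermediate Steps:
Function('Q')(N) = Mul(2, N)
Function('q')(b, B) = Mul(5, Pow(Add(-2, Mul(4, Pow(Add(B, b, Pow(b, 2)), -1))), -1)) (Function('q')(b, B) = Mul(5, Pow(Add(-2, Mul(Add(2, 2), Pow(Add(Add(Mul(b, b), B), b), -1))), -1)) = Mul(5, Pow(Add(-2, Mul(4, Pow(Add(Add(Pow(b, 2), B), b), -1))), -1)) = Mul(5, Pow(Add(-2, Mul(4, Pow(Add(Add(B, Pow(b, 2)), b), -1))), -1)) = Mul(5, Pow(Add(-2, Mul(4, Pow(Add(B, b, Pow(b, 2)), -1))), -1)))
Add(-8, Mul(Function('q')(-4, -5), Function('Q')(2))) = Add(-8, Mul(Mul(Rational(5, 2), Pow(Add(-2, -5, -4, Pow(-4, 2)), -1), Add(Mul(-1, -5), Mul(-1, -4), Mul(-1, Pow(-4, 2)))), Mul(2, 2))) = Add(-8, Mul(Mul(Rational(5, 2), Pow(Add(-2, -5, -4, 16), -1), Add(5, 4, Mul(-1, 16))), 4)) = Add(-8, Mul(Mul(Rational(5, 2), Pow(5, -1), Add(5, 4, -16)), 4)) = Add(-8, Mul(Mul(Rational(5, 2), Rational(1, 5), -7), 4)) = Add(-8, Mul(Rational(-7, 2), 4)) = Add(-8, -14) = -22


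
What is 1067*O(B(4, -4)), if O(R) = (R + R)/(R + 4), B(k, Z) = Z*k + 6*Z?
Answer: 21340/9 ≈ 2371.1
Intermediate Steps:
B(k, Z) = 6*Z + Z*k
O(R) = 2*R/(4 + R) (O(R) = (2*R)/(4 + R) = 2*R/(4 + R))
1067*O(B(4, -4)) = 1067*(2*(-4*(6 + 4))/(4 - 4*(6 + 4))) = 1067*(2*(-4*10)/(4 - 4*10)) = 1067*(2*(-40)/(4 - 40)) = 1067*(2*(-40)/(-36)) = 1067*(2*(-40)*(-1/36)) = 1067*(20/9) = 21340/9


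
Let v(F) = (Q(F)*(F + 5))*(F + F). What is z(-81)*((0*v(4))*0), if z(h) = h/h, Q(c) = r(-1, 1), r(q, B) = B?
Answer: 0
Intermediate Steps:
Q(c) = 1
v(F) = 2*F*(5 + F) (v(F) = (1*(F + 5))*(F + F) = (1*(5 + F))*(2*F) = (5 + F)*(2*F) = 2*F*(5 + F))
z(h) = 1
z(-81)*((0*v(4))*0) = 1*((0*(2*4*(5 + 4)))*0) = 1*((0*(2*4*9))*0) = 1*((0*72)*0) = 1*(0*0) = 1*0 = 0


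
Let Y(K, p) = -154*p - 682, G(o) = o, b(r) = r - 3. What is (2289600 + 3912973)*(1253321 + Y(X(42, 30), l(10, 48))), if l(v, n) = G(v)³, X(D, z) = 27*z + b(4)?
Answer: 6814388598147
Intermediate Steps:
b(r) = -3 + r
X(D, z) = 1 + 27*z (X(D, z) = 27*z + (-3 + 4) = 27*z + 1 = 1 + 27*z)
l(v, n) = v³
Y(K, p) = -682 - 154*p
(2289600 + 3912973)*(1253321 + Y(X(42, 30), l(10, 48))) = (2289600 + 3912973)*(1253321 + (-682 - 154*10³)) = 6202573*(1253321 + (-682 - 154*1000)) = 6202573*(1253321 + (-682 - 154000)) = 6202573*(1253321 - 154682) = 6202573*1098639 = 6814388598147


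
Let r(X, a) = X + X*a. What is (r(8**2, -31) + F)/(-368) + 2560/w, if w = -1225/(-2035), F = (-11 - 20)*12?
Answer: 19199405/4508 ≈ 4259.0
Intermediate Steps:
F = -372 (F = -31*12 = -372)
w = 245/407 (w = -1225*(-1/2035) = 245/407 ≈ 0.60197)
(r(8**2, -31) + F)/(-368) + 2560/w = (8**2*(1 - 31) - 372)/(-368) + 2560/(245/407) = (64*(-30) - 372)*(-1/368) + 2560*(407/245) = (-1920 - 372)*(-1/368) + 208384/49 = -2292*(-1/368) + 208384/49 = 573/92 + 208384/49 = 19199405/4508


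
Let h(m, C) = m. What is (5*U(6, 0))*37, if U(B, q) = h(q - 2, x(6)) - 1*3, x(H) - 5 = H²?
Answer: -925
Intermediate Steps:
x(H) = 5 + H²
U(B, q) = -5 + q (U(B, q) = (q - 2) - 1*3 = (-2 + q) - 3 = -5 + q)
(5*U(6, 0))*37 = (5*(-5 + 0))*37 = (5*(-5))*37 = -25*37 = -925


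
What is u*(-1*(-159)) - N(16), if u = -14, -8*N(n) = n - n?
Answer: -2226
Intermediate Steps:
N(n) = 0 (N(n) = -(n - n)/8 = -⅛*0 = 0)
u*(-1*(-159)) - N(16) = -(-14)*(-159) - 1*0 = -14*159 + 0 = -2226 + 0 = -2226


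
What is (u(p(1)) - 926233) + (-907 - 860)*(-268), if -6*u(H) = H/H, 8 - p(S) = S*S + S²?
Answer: -2716063/6 ≈ -4.5268e+5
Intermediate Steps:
p(S) = 8 - 2*S² (p(S) = 8 - (S*S + S²) = 8 - (S² + S²) = 8 - 2*S²)
u(H) = -⅙ (u(H) = -H/(6*H) = -⅙*1 = -⅙)
(u(p(1)) - 926233) + (-907 - 860)*(-268) = (-⅙ - 926233) + (-907 - 860)*(-268) = -5557399/6 - 1767*(-268) = -5557399/6 + 473556 = -2716063/6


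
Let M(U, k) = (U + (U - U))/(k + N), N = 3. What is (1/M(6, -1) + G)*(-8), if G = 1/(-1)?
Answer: 16/3 ≈ 5.3333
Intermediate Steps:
G = -1
M(U, k) = U/(3 + k) (M(U, k) = (U + (U - U))/(k + 3) = (U + 0)/(3 + k) = U/(3 + k))
(1/M(6, -1) + G)*(-8) = (1/(6/(3 - 1)) - 1)*(-8) = (1/(6/2) - 1)*(-8) = (1/(6*(½)) - 1)*(-8) = (1/3 - 1)*(-8) = (⅓ - 1)*(-8) = -⅔*(-8) = 16/3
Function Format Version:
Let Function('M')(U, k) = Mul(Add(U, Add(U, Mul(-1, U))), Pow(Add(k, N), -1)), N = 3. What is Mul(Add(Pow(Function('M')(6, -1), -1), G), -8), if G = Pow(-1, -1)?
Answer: Rational(16, 3) ≈ 5.3333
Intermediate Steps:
G = -1
Function('M')(U, k) = Mul(U, Pow(Add(3, k), -1)) (Function('M')(U, k) = Mul(Add(U, Add(U, Mul(-1, U))), Pow(Add(k, 3), -1)) = Mul(Add(U, 0), Pow(Add(3, k), -1)) = Mul(U, Pow(Add(3, k), -1)))
Mul(Add(Pow(Function('M')(6, -1), -1), G), -8) = Mul(Add(Pow(Mul(6, Pow(Add(3, -1), -1)), -1), -1), -8) = Mul(Add(Pow(Mul(6, Pow(2, -1)), -1), -1), -8) = Mul(Add(Pow(Mul(6, Rational(1, 2)), -1), -1), -8) = Mul(Add(Pow(3, -1), -1), -8) = Mul(Add(Rational(1, 3), -1), -8) = Mul(Rational(-2, 3), -8) = Rational(16, 3)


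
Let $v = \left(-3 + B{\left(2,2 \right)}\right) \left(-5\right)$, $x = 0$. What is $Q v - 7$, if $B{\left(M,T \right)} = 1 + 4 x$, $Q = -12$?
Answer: $-127$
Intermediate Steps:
$B{\left(M,T \right)} = 1$ ($B{\left(M,T \right)} = 1 + 4 \cdot 0 = 1 + 0 = 1$)
$v = 10$ ($v = \left(-3 + 1\right) \left(-5\right) = \left(-2\right) \left(-5\right) = 10$)
$Q v - 7 = \left(-12\right) 10 - 7 = -120 - 7 = -127$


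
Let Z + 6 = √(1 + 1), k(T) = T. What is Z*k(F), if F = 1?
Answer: -6 + √2 ≈ -4.5858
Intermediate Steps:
Z = -6 + √2 (Z = -6 + √(1 + 1) = -6 + √2 ≈ -4.5858)
Z*k(F) = (-6 + √2)*1 = -6 + √2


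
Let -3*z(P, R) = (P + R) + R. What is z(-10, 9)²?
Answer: 64/9 ≈ 7.1111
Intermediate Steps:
z(P, R) = -2*R/3 - P/3 (z(P, R) = -((P + R) + R)/3 = -(P + 2*R)/3 = -2*R/3 - P/3)
z(-10, 9)² = (-⅔*9 - ⅓*(-10))² = (-6 + 10/3)² = (-8/3)² = 64/9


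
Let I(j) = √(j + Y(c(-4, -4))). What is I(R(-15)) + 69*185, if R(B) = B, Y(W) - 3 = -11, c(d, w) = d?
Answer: 12765 + I*√23 ≈ 12765.0 + 4.7958*I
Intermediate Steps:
Y(W) = -8 (Y(W) = 3 - 11 = -8)
I(j) = √(-8 + j) (I(j) = √(j - 8) = √(-8 + j))
I(R(-15)) + 69*185 = √(-8 - 15) + 69*185 = √(-23) + 12765 = I*√23 + 12765 = 12765 + I*√23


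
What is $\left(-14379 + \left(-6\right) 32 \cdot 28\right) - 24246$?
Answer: $-44001$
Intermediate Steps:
$\left(-14379 + \left(-6\right) 32 \cdot 28\right) - 24246 = \left(-14379 - 5376\right) - 24246 = -19755 - 24246 = -44001$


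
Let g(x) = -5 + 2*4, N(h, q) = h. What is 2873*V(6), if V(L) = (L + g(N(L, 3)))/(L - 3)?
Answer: 8619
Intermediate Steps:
g(x) = 3 (g(x) = -5 + 8 = 3)
V(L) = (3 + L)/(-3 + L) (V(L) = (L + 3)/(L - 3) = (3 + L)/(-3 + L))
2873*V(6) = 2873*((3 + 6)/(-3 + 6)) = 2873*(9/3) = 2873*((⅓)*9) = 2873*3 = 8619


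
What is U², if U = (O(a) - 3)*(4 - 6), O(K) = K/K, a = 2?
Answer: 16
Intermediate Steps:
O(K) = 1
U = 4 (U = (1 - 3)*(4 - 6) = -2*(-2) = 4)
U² = 4² = 16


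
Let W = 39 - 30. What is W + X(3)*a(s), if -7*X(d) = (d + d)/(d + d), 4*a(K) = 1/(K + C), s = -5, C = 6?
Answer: 251/28 ≈ 8.9643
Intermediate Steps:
W = 9
a(K) = 1/(4*(6 + K)) (a(K) = 1/(4*(K + 6)) = 1/(4*(6 + K)))
X(d) = -1/7 (X(d) = -(d + d)/(7*(d + d)) = -2*d/(7*(2*d)) = -2*d*1/(2*d)/7 = -1/7*1 = -1/7)
W + X(3)*a(s) = 9 - 1/(28*(6 - 5)) = 9 - 1/(28*1) = 9 - 1/28 = 251/28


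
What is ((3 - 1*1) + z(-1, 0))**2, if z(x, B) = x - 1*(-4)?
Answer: 25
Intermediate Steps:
z(x, B) = 4 + x (z(x, B) = x + 4 = 4 + x)
((3 - 1*1) + z(-1, 0))**2 = ((3 - 1*1) + (4 - 1))**2 = ((3 - 1) + 3)**2 = (2 + 3)**2 = 5**2 = 25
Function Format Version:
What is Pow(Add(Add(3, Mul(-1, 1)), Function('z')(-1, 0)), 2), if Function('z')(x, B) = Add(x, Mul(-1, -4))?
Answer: 25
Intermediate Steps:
Function('z')(x, B) = Add(4, x) (Function('z')(x, B) = Add(x, 4) = Add(4, x))
Pow(Add(Add(3, Mul(-1, 1)), Function('z')(-1, 0)), 2) = Pow(Add(Add(3, Mul(-1, 1)), Add(4, -1)), 2) = Pow(Add(Add(3, -1), 3), 2) = Pow(Add(2, 3), 2) = Pow(5, 2) = 25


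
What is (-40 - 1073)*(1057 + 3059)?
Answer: -4581108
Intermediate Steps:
(-40 - 1073)*(1057 + 3059) = -1113*4116 = -4581108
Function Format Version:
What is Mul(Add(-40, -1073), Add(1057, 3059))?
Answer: -4581108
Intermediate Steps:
Mul(Add(-40, -1073), Add(1057, 3059)) = Mul(-1113, 4116) = -4581108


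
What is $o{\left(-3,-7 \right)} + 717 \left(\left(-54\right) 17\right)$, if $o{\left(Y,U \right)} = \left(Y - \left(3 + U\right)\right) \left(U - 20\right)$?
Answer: $-658233$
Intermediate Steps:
$o{\left(Y,U \right)} = \left(-20 + U\right) \left(-3 + Y - U\right)$ ($o{\left(Y,U \right)} = \left(-3 + Y - U\right) \left(-20 + U\right) = \left(-20 + U\right) \left(-3 + Y - U\right)$)
$o{\left(-3,-7 \right)} + 717 \left(\left(-54\right) 17\right) = \left(60 - \left(-7\right)^{2} - -60 + 17 \left(-7\right) - -21\right) + 717 \left(\left(-54\right) 17\right) = \left(60 - 49 + 60 - 119 + 21\right) + 717 \left(-918\right) = \left(60 - 49 + 60 - 119 + 21\right) - 658206 = -27 - 658206 = -658233$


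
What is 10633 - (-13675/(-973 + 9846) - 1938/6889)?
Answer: 650065192350/61126097 ≈ 10635.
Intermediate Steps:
10633 - (-13675/(-973 + 9846) - 1938/6889) = 10633 - (-13675/8873 - 1938*1/6889) = 10633 - (-13675*1/8873 - 1938/6889) = 10633 - (-13675/8873 - 1938/6889) = 10633 - 1*(-111402949/61126097) = 10633 + 111402949/61126097 = 650065192350/61126097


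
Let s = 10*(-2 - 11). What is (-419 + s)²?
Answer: 301401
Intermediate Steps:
s = -130 (s = 10*(-13) = -130)
(-419 + s)² = (-419 - 130)² = (-549)² = 301401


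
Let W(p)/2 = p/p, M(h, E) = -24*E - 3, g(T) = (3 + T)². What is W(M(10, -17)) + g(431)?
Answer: 188358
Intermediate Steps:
M(h, E) = -3 - 24*E
W(p) = 2 (W(p) = 2*(p/p) = 2*1 = 2)
W(M(10, -17)) + g(431) = 2 + (3 + 431)² = 2 + 434² = 2 + 188356 = 188358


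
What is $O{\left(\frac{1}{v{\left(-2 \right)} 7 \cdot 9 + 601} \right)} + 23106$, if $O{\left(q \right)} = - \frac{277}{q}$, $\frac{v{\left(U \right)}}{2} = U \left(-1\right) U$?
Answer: $-3763$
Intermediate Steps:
$v{\left(U \right)} = - 2 U^{2}$ ($v{\left(U \right)} = 2 U \left(-1\right) U = 2 - U U = 2 \left(- U^{2}\right) = - 2 U^{2}$)
$O{\left(\frac{1}{v{\left(-2 \right)} 7 \cdot 9 + 601} \right)} + 23106 = - \frac{277}{\frac{1}{- 2 \left(-2\right)^{2} \cdot 7 \cdot 9 + 601}} + 23106 = - \frac{277}{\frac{1}{\left(-2\right) 4 \cdot 7 \cdot 9 + 601}} + 23106 = - \frac{277}{\frac{1}{\left(-8\right) 7 \cdot 9 + 601}} + 23106 = - \frac{277}{\frac{1}{\left(-56\right) 9 + 601}} + 23106 = - \frac{277}{\frac{1}{-504 + 601}} + 23106 = - \frac{277}{\frac{1}{97}} + 23106 = - 277 \frac{1}{\frac{1}{97}} + 23106 = \left(-277\right) 97 + 23106 = -26869 + 23106 = -3763$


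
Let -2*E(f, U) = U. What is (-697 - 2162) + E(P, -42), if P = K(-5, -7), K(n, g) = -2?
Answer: -2838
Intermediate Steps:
P = -2
E(f, U) = -U/2
(-697 - 2162) + E(P, -42) = (-697 - 2162) - 1/2*(-42) = -2859 + 21 = -2838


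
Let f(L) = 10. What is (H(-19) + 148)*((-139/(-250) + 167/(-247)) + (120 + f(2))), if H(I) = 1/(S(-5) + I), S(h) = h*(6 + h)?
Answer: 9493104911/494000 ≈ 19217.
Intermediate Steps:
H(I) = 1/(-5 + I) (H(I) = 1/(-5*(6 - 5) + I) = 1/(-5*1 + I) = 1/(-5 + I))
(H(-19) + 148)*((-139/(-250) + 167/(-247)) + (120 + f(2))) = (1/(-5 - 19) + 148)*((-139/(-250) + 167/(-247)) + (120 + 10)) = (1/(-24) + 148)*((-139*(-1/250) + 167*(-1/247)) + 130) = (-1/24 + 148)*((139/250 - 167/247) + 130) = 3551*(-7417/61750 + 130)/24 = (3551/24)*(8020083/61750) = 9493104911/494000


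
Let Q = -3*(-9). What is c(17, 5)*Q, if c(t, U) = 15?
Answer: 405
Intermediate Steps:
Q = 27
c(17, 5)*Q = 15*27 = 405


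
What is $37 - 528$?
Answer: $-491$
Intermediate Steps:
$37 - 528 = -491$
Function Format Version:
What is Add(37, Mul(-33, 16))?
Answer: -491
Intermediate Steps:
Add(37, Mul(-33, 16)) = Add(37, -528) = -491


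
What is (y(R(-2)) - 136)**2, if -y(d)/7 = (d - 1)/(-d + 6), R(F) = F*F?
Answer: 85849/4 ≈ 21462.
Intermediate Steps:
R(F) = F**2
y(d) = -7*(-1 + d)/(6 - d) (y(d) = -7*(d - 1)/(-d + 6) = -7*(-1 + d)/(6 - d))
(y(R(-2)) - 136)**2 = (7*(-1 + (-2)**2)/(-6 + (-2)**2) - 136)**2 = (7*(-1 + 4)/(-6 + 4) - 136)**2 = (7*3/(-2) - 136)**2 = (7*(-1/2)*3 - 136)**2 = (-21/2 - 136)**2 = (-293/2)**2 = 85849/4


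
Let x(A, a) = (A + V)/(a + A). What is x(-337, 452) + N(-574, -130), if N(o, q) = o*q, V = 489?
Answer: 8581452/115 ≈ 74621.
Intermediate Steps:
x(A, a) = (489 + A)/(A + a) (x(A, a) = (A + 489)/(a + A) = (489 + A)/(A + a))
x(-337, 452) + N(-574, -130) = (489 - 337)/(-337 + 452) - 574*(-130) = 152/115 + 74620 = 8581452/115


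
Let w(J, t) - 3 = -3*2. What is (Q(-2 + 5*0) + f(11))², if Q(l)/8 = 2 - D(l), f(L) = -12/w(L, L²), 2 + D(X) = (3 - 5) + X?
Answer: 4624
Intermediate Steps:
w(J, t) = -3 (w(J, t) = 3 - 3*2 = 3 - 6 = -3)
D(X) = -4 + X (D(X) = -2 + ((3 - 5) + X) = -2 + (-2 + X) = -4 + X)
f(L) = 4 (f(L) = -12/(-3) = -12*(-⅓) = 4)
Q(l) = 48 - 8*l (Q(l) = 8*(2 - (-4 + l)) = 8*(2 + (4 - l)) = 8*(6 - l) = 48 - 8*l)
(Q(-2 + 5*0) + f(11))² = ((48 - 8*(-2 + 5*0)) + 4)² = ((48 - 8*(-2 + 0)) + 4)² = ((48 - 8*(-2)) + 4)² = ((48 + 16) + 4)² = (64 + 4)² = 68² = 4624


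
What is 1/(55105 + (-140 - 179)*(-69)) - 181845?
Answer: -14023159019/77116 ≈ -1.8185e+5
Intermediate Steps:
1/(55105 + (-140 - 179)*(-69)) - 181845 = 1/(55105 - 319*(-69)) - 181845 = 1/(55105 + 22011) - 181845 = 1/77116 - 181845 = -14023159019/77116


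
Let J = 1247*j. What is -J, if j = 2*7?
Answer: -17458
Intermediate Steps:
j = 14
J = 17458 (J = 1247*14 = 17458)
-J = -1*17458 = -17458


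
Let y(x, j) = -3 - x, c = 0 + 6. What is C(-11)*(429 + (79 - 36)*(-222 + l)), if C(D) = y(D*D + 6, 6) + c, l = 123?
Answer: 474672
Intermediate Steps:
c = 6
C(D) = -3 - D² (C(D) = (-3 - (D*D + 6)) + 6 = (-3 - (D² + 6)) + 6 = (-3 - (6 + D²)) + 6 = (-3 + (-6 - D²)) + 6 = (-9 - D²) + 6 = -3 - D²)
C(-11)*(429 + (79 - 36)*(-222 + l)) = (-3 - 1*(-11)²)*(429 + (79 - 36)*(-222 + 123)) = (-3 - 1*121)*(429 + 43*(-99)) = (-3 - 121)*(429 - 4257) = -124*(-3828) = 474672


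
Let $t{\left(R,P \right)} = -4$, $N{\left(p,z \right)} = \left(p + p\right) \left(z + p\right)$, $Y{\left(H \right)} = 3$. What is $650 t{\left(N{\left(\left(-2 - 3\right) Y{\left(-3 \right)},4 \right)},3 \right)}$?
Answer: $-2600$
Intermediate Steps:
$N{\left(p,z \right)} = 2 p \left(p + z\right)$
$650 t{\left(N{\left(\left(-2 - 3\right) Y{\left(-3 \right)},4 \right)},3 \right)} = 650 \left(-4\right) = -2600$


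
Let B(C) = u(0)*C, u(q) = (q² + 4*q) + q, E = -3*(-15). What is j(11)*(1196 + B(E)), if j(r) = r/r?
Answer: 1196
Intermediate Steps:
j(r) = 1
E = 45
u(q) = q² + 5*q
B(C) = 0 (B(C) = (0*(5 + 0))*C = (0*5)*C = 0*C = 0)
j(11)*(1196 + B(E)) = 1*(1196 + 0) = 1*1196 = 1196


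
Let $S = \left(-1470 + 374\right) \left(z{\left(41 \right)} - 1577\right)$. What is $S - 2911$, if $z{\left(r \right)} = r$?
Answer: $1680545$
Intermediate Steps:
$S = 1683456$ ($S = \left(-1470 + 374\right) \left(41 - 1577\right) = \left(-1096\right) \left(-1536\right) = 1683456$)
$S - 2911 = 1683456 - 2911 = 1680545$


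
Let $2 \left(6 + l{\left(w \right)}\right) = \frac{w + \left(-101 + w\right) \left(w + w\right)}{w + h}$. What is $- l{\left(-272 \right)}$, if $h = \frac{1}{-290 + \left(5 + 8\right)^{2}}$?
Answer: $\frac{12457198}{32913} \approx 378.49$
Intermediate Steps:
$h = - \frac{1}{121}$ ($h = \frac{1}{-290 + 13^{2}} = \frac{1}{-290 + 169} = \frac{1}{-121} = - \frac{1}{121} \approx -0.0082645$)
$l{\left(w \right)} = -6 + \frac{w + 2 w \left(-101 + w\right)}{2 \left(- \frac{1}{121} + w\right)}$ ($l{\left(w \right)} = -6 + \frac{\left(w + \left(-101 + w\right) \left(w + w\right)\right) \frac{1}{w - \frac{1}{121}}}{2} = -6 + \frac{\left(w + \left(-101 + w\right) 2 w\right) \frac{1}{- \frac{1}{121} + w}}{2} = -6 + \frac{\left(w + 2 w \left(-101 + w\right)\right) \frac{1}{- \frac{1}{121} + w}}{2} = -6 + \frac{\frac{1}{- \frac{1}{121} + w} \left(w + 2 w \left(-101 + w\right)\right)}{2} = -6 + \frac{w + 2 w \left(-101 + w\right)}{2 \left(- \frac{1}{121} + w\right)}$)
$- l{\left(-272 \right)} = - \frac{12 - -7010256 + 242 \left(-272\right)^{2}}{2 \left(-1 + 121 \left(-272\right)\right)} = - \frac{12 + 7010256 + 242 \cdot 73984}{2 \left(-1 - 32912\right)} = - \frac{12 + 7010256 + 17904128}{2 \left(-32913\right)} = - \frac{\left(-1\right) 24914396}{2 \cdot 32913} = \left(-1\right) \left(- \frac{12457198}{32913}\right) = \frac{12457198}{32913}$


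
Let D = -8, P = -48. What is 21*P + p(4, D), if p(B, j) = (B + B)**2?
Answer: -944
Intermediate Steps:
p(B, j) = 4*B**2 (p(B, j) = (2*B)**2 = 4*B**2)
21*P + p(4, D) = 21*(-48) + 4*4**2 = -1008 + 4*16 = -1008 + 64 = -944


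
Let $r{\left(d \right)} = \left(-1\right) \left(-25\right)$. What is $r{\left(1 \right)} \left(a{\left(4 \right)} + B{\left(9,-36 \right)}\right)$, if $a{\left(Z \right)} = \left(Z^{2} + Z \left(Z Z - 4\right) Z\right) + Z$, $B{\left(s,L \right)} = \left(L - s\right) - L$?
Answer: $5075$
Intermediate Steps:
$r{\left(d \right)} = 25$
$B{\left(s,L \right)} = - s$
$a{\left(Z \right)} = Z + Z^{2} + Z^{2} \left(-4 + Z^{2}\right)$ ($a{\left(Z \right)} = \left(Z^{2} + Z \left(Z^{2} - 4\right) Z\right) + Z = \left(Z^{2} + Z \left(-4 + Z^{2}\right) Z\right) + Z = \left(Z^{2} + Z^{2} \left(-4 + Z^{2}\right)\right) + Z = Z + Z^{2} + Z^{2} \left(-4 + Z^{2}\right)$)
$r{\left(1 \right)} \left(a{\left(4 \right)} + B{\left(9,-36 \right)}\right) = 25 \left(4 \left(1 + 4^{3} - 12\right) - 9\right) = 25 \left(4 \left(1 + 64 - 12\right) - 9\right) = 25 \left(4 \cdot 53 - 9\right) = 25 \left(212 - 9\right) = 25 \cdot 203 = 5075$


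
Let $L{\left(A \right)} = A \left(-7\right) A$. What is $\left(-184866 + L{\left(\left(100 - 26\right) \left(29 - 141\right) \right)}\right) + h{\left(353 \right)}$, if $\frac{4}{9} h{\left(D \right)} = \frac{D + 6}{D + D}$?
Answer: $- \frac{1358404639345}{2824} \approx -4.8102 \cdot 10^{8}$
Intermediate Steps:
$h{\left(D \right)} = \frac{9 \left(6 + D\right)}{8 D}$ ($h{\left(D \right)} = \frac{9 \frac{D + 6}{D + D}}{4} = \frac{9 \frac{6 + D}{2 D}}{4} = \frac{9 \left(6 + D\right)}{8 D}$)
$L{\left(A \right)} = - 7 A^{2}$ ($L{\left(A \right)} = - 7 A A = - 7 A^{2}$)
$\left(-184866 + L{\left(\left(100 - 26\right) \left(29 - 141\right) \right)}\right) + h{\left(353 \right)} = \left(-184866 - 7 \left(\left(100 - 26\right) \left(29 - 141\right)\right)^{2}\right) + \frac{9 \left(6 + 353\right)}{8 \cdot 353} = \left(-184866 - 7 \left(74 \left(-112\right)\right)^{2}\right) + \frac{9}{8} \cdot \frac{1}{353} \cdot 359 = \left(-184866 - 7 \left(-8288\right)^{2}\right) + \frac{3231}{2824} = \left(-184866 - 480836608\right) + \frac{3231}{2824} = -481021474 + \frac{3231}{2824} = - \frac{1358404639345}{2824}$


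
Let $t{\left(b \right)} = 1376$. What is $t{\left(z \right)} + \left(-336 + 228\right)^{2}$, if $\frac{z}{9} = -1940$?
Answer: $13040$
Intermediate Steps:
$z = -17460$ ($z = 9 \left(-1940\right) = -17460$)
$t{\left(z \right)} + \left(-336 + 228\right)^{2} = 1376 + \left(-336 + 228\right)^{2} = 1376 + \left(-108\right)^{2} = 1376 + 11664 = 13040$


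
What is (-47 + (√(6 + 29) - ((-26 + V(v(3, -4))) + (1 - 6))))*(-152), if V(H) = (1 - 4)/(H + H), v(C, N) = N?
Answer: 2489 - 152*√35 ≈ 1589.8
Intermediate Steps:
V(H) = -3/(2*H) (V(H) = -3*1/(2*H) = -3/(2*H))
(-47 + (√(6 + 29) - ((-26 + V(v(3, -4))) + (1 - 6))))*(-152) = (-47 + (√(6 + 29) - ((-26 - 3/2/(-4)) + (1 - 6))))*(-152) = (-47 + (√35 - ((-26 - 3/2*(-¼)) - 5)))*(-152) = (-47 + (√35 - ((-26 + 3/8) - 5)))*(-152) = (-47 + (√35 - (-205/8 - 5)))*(-152) = (-47 + (√35 - 1*(-245/8)))*(-152) = (-47 + (√35 + 245/8))*(-152) = (-47 + (245/8 + √35))*(-152) = (-131/8 + √35)*(-152) = 2489 - 152*√35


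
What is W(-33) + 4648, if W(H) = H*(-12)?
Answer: 5044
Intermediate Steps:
W(H) = -12*H
W(-33) + 4648 = -12*(-33) + 4648 = 396 + 4648 = 5044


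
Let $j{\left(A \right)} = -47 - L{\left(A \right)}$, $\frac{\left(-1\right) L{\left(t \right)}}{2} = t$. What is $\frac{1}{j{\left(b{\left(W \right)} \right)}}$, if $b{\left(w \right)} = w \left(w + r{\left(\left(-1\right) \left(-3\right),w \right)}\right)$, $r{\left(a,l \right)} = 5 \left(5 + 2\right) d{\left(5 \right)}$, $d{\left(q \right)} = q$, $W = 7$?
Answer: $\frac{1}{2501} \approx 0.00039984$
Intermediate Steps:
$r{\left(a,l \right)} = 175$ ($r{\left(a,l \right)} = 5 \left(5 + 2\right) 5 = 5 \cdot 7 \cdot 5 = 35 \cdot 5 = 175$)
$L{\left(t \right)} = - 2 t$
$b{\left(w \right)} = w \left(175 + w\right)$ ($b{\left(w \right)} = w \left(w + 175\right) = w \left(175 + w\right)$)
$j{\left(A \right)} = -47 + 2 A$ ($j{\left(A \right)} = -47 - - 2 A = -47 + 2 A$)
$\frac{1}{j{\left(b{\left(W \right)} \right)}} = \frac{1}{-47 + 2 \cdot 7 \left(175 + 7\right)} = \frac{1}{-47 + 2 \cdot 7 \cdot 182} = \frac{1}{-47 + 2 \cdot 1274} = \frac{1}{-47 + 2548} = \frac{1}{2501}$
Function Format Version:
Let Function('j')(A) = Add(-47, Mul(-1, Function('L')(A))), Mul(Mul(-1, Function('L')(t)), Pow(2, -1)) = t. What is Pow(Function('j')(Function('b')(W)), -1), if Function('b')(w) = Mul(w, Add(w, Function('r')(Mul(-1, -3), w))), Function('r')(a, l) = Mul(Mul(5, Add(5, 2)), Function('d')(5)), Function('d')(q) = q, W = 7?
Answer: Rational(1, 2501) ≈ 0.00039984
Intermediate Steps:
Function('r')(a, l) = 175 (Function('r')(a, l) = Mul(Mul(5, Add(5, 2)), 5) = Mul(Mul(5, 7), 5) = Mul(35, 5) = 175)
Function('L')(t) = Mul(-2, t)
Function('b')(w) = Mul(w, Add(175, w)) (Function('b')(w) = Mul(w, Add(w, 175)) = Mul(w, Add(175, w)))
Function('j')(A) = Add(-47, Mul(2, A)) (Function('j')(A) = Add(-47, Mul(-1, Mul(-2, A))) = Add(-47, Mul(2, A)))
Pow(Function('j')(Function('b')(W)), -1) = Pow(Add(-47, Mul(2, Mul(7, Add(175, 7)))), -1) = Pow(Add(-47, Mul(2, Mul(7, 182))), -1) = Pow(Add(-47, Mul(2, 1274)), -1) = Pow(Add(-47, 2548), -1) = Pow(2501, -1) = Rational(1, 2501)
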